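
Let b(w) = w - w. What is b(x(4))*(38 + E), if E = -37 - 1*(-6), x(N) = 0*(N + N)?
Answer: 0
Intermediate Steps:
x(N) = 0 (x(N) = 0*(2*N) = 0)
E = -31 (E = -37 + 6 = -31)
b(w) = 0
b(x(4))*(38 + E) = 0*(38 - 31) = 0*7 = 0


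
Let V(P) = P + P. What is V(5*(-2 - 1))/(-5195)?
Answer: 6/1039 ≈ 0.0057748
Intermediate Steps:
V(P) = 2*P
V(5*(-2 - 1))/(-5195) = (2*(5*(-2 - 1)))/(-5195) = (2*(5*(-3)))*(-1/5195) = (2*(-15))*(-1/5195) = -30*(-1/5195) = 6/1039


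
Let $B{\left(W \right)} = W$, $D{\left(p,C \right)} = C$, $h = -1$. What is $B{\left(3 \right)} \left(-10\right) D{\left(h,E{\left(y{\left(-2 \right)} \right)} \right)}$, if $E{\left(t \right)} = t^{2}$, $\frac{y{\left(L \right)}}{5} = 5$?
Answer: $-18750$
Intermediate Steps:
$y{\left(L \right)} = 25$ ($y{\left(L \right)} = 5 \cdot 5 = 25$)
$B{\left(3 \right)} \left(-10\right) D{\left(h,E{\left(y{\left(-2 \right)} \right)} \right)} = 3 \left(-10\right) 25^{2} = \left(-30\right) 625 = -18750$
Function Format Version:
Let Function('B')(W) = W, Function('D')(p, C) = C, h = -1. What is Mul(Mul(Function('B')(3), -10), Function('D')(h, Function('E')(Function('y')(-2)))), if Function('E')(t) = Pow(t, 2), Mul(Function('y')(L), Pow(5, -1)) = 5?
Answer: -18750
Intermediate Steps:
Function('y')(L) = 25 (Function('y')(L) = Mul(5, 5) = 25)
Mul(Mul(Function('B')(3), -10), Function('D')(h, Function('E')(Function('y')(-2)))) = Mul(Mul(3, -10), Pow(25, 2)) = Mul(-30, 625) = -18750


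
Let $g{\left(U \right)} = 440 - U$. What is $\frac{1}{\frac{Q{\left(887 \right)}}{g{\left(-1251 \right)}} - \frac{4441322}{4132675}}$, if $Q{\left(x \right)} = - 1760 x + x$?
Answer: $- \frac{6988353425}{6455446188777} \approx -0.0010826$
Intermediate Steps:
$Q{\left(x \right)} = - 1759 x$
$\frac{1}{\frac{Q{\left(887 \right)}}{g{\left(-1251 \right)}} - \frac{4441322}{4132675}} = \frac{1}{\frac{\left(-1759\right) 887}{440 - -1251} - \frac{4441322}{4132675}} = \frac{1}{- \frac{1560233}{440 + 1251} - \frac{4441322}{4132675}} = \frac{1}{- \frac{1560233}{1691} - \frac{4441322}{4132675}} = \frac{1}{- \frac{6455446188777}{6988353425}} = - \frac{6988353425}{6455446188777}$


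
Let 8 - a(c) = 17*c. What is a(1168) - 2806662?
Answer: -2826510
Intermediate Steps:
a(c) = 8 - 17*c
a(1168) - 2806662 = (8 - 17*1168) - 2806662 = (8 - 19856) - 2806662 = -19848 - 2806662 = -2826510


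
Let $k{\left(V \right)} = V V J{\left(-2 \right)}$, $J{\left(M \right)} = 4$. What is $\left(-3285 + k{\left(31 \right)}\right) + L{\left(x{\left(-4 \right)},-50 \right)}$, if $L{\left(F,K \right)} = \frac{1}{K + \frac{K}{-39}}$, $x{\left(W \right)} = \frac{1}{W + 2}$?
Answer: $\frac{1062061}{1900} \approx 558.98$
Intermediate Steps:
$x{\left(W \right)} = \frac{1}{2 + W}$
$L{\left(F,K \right)} = \frac{39}{38 K}$ ($L{\left(F,K \right)} = \frac{1}{K + K \left(- \frac{1}{39}\right)} = \frac{1}{K - \frac{K}{39}} = \frac{1}{\frac{38}{39} K} = \frac{39}{38 K}$)
$k{\left(V \right)} = 4 V^{2}$ ($k{\left(V \right)} = V V 4 = V^{2} \cdot 4 = 4 V^{2}$)
$\left(-3285 + k{\left(31 \right)}\right) + L{\left(x{\left(-4 \right)},-50 \right)} = \left(-3285 + 4 \cdot 31^{2}\right) + \frac{39}{38 \left(-50\right)} = \left(-3285 + 4 \cdot 961\right) + \frac{39}{38} \left(- \frac{1}{50}\right) = \left(-3285 + 3844\right) - \frac{39}{1900} = 559 - \frac{39}{1900} = \frac{1062061}{1900}$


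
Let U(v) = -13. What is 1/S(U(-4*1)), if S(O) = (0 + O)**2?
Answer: 1/169 ≈ 0.0059172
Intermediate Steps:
S(O) = O**2
1/S(U(-4*1)) = 1/((-13)**2) = 1/169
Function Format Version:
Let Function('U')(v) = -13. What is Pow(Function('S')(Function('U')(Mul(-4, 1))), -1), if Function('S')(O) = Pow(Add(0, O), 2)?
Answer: Rational(1, 169) ≈ 0.0059172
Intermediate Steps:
Function('S')(O) = Pow(O, 2)
Pow(Function('S')(Function('U')(Mul(-4, 1))), -1) = Pow(Pow(-13, 2), -1) = Pow(169, -1) = Rational(1, 169)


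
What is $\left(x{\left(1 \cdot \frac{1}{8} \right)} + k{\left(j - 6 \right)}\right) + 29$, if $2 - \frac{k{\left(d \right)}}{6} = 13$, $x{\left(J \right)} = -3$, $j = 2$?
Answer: $-40$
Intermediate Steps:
$k{\left(d \right)} = -66$ ($k{\left(d \right)} = 12 - 78 = -66$)
$\left(x{\left(1 \cdot \frac{1}{8} \right)} + k{\left(j - 6 \right)}\right) + 29 = \left(-3 - 66\right) + 29 = -69 + 29 = -40$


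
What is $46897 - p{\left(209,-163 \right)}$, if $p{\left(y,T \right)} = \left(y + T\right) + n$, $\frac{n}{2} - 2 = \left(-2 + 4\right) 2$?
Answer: $46839$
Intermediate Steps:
$n = 12$ ($n = 4 + 2 \left(-2 + 4\right) 2 = 4 + 2 \cdot 2 \cdot 2 = 4 + 2 \cdot 4 = 4 + 8 = 12$)
$p{\left(y,T \right)} = 12 + T + y$ ($p{\left(y,T \right)} = \left(y + T\right) + 12 = \left(T + y\right) + 12 = 12 + T + y$)
$46897 - p{\left(209,-163 \right)} = 46897 - \left(12 - 163 + 209\right) = 46897 - 58 = 46839$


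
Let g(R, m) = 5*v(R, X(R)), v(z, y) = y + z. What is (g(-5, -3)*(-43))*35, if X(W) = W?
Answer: 75250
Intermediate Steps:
g(R, m) = 10*R (g(R, m) = 5*(R + R) = 5*(2*R) = 10*R)
(g(-5, -3)*(-43))*35 = ((10*(-5))*(-43))*35 = -50*(-43)*35 = 2150*35 = 75250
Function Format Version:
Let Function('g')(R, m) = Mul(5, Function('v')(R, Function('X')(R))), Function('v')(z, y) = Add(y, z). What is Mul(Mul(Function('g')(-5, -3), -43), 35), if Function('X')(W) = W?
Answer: 75250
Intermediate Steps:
Function('g')(R, m) = Mul(10, R) (Function('g')(R, m) = Mul(5, Add(R, R)) = Mul(5, Mul(2, R)) = Mul(10, R))
Mul(Mul(Function('g')(-5, -3), -43), 35) = Mul(Mul(Mul(10, -5), -43), 35) = Mul(Mul(-50, -43), 35) = Mul(2150, 35) = 75250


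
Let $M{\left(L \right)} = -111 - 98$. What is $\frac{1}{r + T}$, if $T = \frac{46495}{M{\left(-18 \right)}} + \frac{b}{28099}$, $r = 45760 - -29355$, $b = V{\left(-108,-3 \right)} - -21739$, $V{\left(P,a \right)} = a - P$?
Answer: $\frac{5872691}{439825286856} \approx 1.3352 \cdot 10^{-5}$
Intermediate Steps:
$b = 21844$ ($b = \left(-3 - -108\right) - -21739 = \left(-3 + 108\right) + 21739 = 105 + 21739 = 21844$)
$r = 75115$ ($r = 45760 + 29355 = 75115$)
$M{\left(L \right)} = -209$
$T = - \frac{1301897609}{5872691}$ ($T = \frac{46495}{-209} + \frac{21844}{28099} = 46495 \left(- \frac{1}{209}\right) + 21844 \cdot \frac{1}{28099} = - \frac{46495}{209} + \frac{21844}{28099} = - \frac{1301897609}{5872691} \approx -221.69$)
$\frac{1}{r + T} = \frac{1}{75115 - \frac{1301897609}{5872691}} = \frac{1}{\frac{439825286856}{5872691}} = \frac{5872691}{439825286856}$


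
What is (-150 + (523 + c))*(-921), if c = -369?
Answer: -3684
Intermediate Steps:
(-150 + (523 + c))*(-921) = (-150 + (523 - 369))*(-921) = (-150 + 154)*(-921) = 4*(-921) = -3684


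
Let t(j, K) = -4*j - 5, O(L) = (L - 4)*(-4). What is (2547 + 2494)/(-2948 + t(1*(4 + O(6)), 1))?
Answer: -5041/2937 ≈ -1.7164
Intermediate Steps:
O(L) = 16 - 4*L (O(L) = (-4 + L)*(-4) = 16 - 4*L)
t(j, K) = -5 - 4*j
(2547 + 2494)/(-2948 + t(1*(4 + O(6)), 1)) = (2547 + 2494)/(-2948 + (-5 - 4*(4 + (16 - 4*6)))) = 5041/(-2948 + (-5 - 4*(4 + (16 - 24)))) = 5041/(-2948 + (-5 - 4*(4 - 8))) = 5041/(-2948 + (-5 - 4*(-4))) = 5041/(-2948 + (-5 + 16)) = 5041/(-2948 + 11) = 5041/(-2937) = 5041*(-1/2937) = -5041/2937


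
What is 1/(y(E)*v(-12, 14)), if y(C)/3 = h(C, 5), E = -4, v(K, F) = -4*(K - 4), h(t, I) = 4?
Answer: 1/768 ≈ 0.0013021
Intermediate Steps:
v(K, F) = 16 - 4*K (v(K, F) = -4*(-4 + K) = 16 - 4*K)
y(C) = 12 (y(C) = 3*4 = 12)
1/(y(E)*v(-12, 14)) = 1/(12*(16 - 4*(-12))) = 1/(12*(16 + 48)) = 1/(12*64) = 1/768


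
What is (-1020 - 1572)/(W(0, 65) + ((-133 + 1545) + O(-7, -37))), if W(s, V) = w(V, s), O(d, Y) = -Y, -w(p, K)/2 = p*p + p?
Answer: 864/2377 ≈ 0.36348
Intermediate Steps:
w(p, K) = -2*p - 2*p**2 (w(p, K) = -2*(p*p + p) = -2*(p**2 + p) = -2*(p + p**2) = -2*p - 2*p**2)
W(s, V) = -2*V*(1 + V)
(-1020 - 1572)/(W(0, 65) + ((-133 + 1545) + O(-7, -37))) = (-1020 - 1572)/(-2*65*(1 + 65) + ((-133 + 1545) - 1*(-37))) = -2592/(-2*65*66 + (1412 + 37)) = -2592/(-8580 + 1449) = -2592/(-7131) = -2592*(-1/7131) = 864/2377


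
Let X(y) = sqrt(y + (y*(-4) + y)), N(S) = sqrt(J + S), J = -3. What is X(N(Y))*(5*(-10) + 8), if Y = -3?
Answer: -42*2**(3/4)*3**(1/4)*sqrt(-I) ≈ -65.734 + 65.734*I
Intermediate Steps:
N(S) = sqrt(-3 + S)
X(y) = sqrt(2)*sqrt(-y) (X(y) = sqrt(y + (-4*y + y)) = sqrt(y - 3*y) = sqrt(-2*y) = sqrt(2)*sqrt(-y))
X(N(Y))*(5*(-10) + 8) = (sqrt(2)*sqrt(-sqrt(-3 - 3)))*(5*(-10) + 8) = (sqrt(2)*sqrt(-sqrt(-6)))*(-50 + 8) = (sqrt(2)*sqrt(-I*sqrt(6)))*(-42) = (sqrt(2)*(6**(1/4)*sqrt(-I)))*(-42) = (2**(3/4)*3**(1/4)*sqrt(-I))*(-42) = -42*2**(3/4)*3**(1/4)*sqrt(-I)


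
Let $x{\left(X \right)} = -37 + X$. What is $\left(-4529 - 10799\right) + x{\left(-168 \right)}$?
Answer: $-15533$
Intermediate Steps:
$\left(-4529 - 10799\right) + x{\left(-168 \right)} = \left(-4529 - 10799\right) - 205 = -15328 - 205 = -15533$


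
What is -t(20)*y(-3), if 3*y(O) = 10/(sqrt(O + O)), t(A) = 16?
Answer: 80*I*sqrt(6)/9 ≈ 21.773*I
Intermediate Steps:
y(O) = 5*sqrt(2)/(3*sqrt(O)) (y(O) = (10/(sqrt(O + O)))/3 = (10/(sqrt(2*O)))/3 = (10/((sqrt(2)*sqrt(O))))/3 = (10*(sqrt(2)/(2*sqrt(O))))/3 = (5*sqrt(2)/sqrt(O))/3 = 5*sqrt(2)/(3*sqrt(O)))
-t(20)*y(-3) = -16*5*sqrt(2)/(3*sqrt(-3)) = -16*5*sqrt(2)*(-I*sqrt(3)/3)/3 = -16*(-5*I*sqrt(6)/9) = -(-80)*I*sqrt(6)/9 = 80*I*sqrt(6)/9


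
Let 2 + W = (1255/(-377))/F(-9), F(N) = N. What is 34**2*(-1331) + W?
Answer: -5220597479/3393 ≈ -1.5386e+6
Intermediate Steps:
W = -5531/3393 (W = -2 + (1255/(-377))/(-9) = -2 + (1255*(-1/377))*(-1/9) = -2 - 1255/377*(-1/9) = -2 + 1255/3393 = -5531/3393 ≈ -1.6301)
34**2*(-1331) + W = 34**2*(-1331) - 5531/3393 = 1156*(-1331) - 5531/3393 = -1538636 - 5531/3393 = -5220597479/3393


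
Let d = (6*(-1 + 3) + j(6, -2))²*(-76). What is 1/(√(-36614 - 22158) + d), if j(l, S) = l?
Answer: -6156/151600037 - I*√14693/303200074 ≈ -4.0607e-5 - 3.9978e-7*I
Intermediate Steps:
d = -24624 (d = (6*(-1 + 3) + 6)²*(-76) = (6*2 + 6)²*(-76) = (12 + 6)²*(-76) = 18²*(-76) = 324*(-76) = -24624)
1/(√(-36614 - 22158) + d) = 1/(√(-36614 - 22158) - 24624) = 1/(√(-58772) - 24624) = 1/(2*I*√14693 - 24624) = 1/(-24624 + 2*I*√14693)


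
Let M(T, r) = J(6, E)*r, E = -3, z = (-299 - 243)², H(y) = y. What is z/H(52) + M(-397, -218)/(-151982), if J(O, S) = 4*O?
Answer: 5580889039/987883 ≈ 5649.3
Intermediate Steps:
z = 293764 (z = (-542)² = 293764)
M(T, r) = 24*r (M(T, r) = (4*6)*r = 24*r)
z/H(52) + M(-397, -218)/(-151982) = 293764/52 + (24*(-218))/(-151982) = 293764*(1/52) - 5232*(-1/151982) = 73441/13 + 2616/75991 = 5580889039/987883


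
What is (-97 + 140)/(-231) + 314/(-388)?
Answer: -44609/44814 ≈ -0.99543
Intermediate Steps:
(-97 + 140)/(-231) + 314/(-388) = 43*(-1/231) + 314*(-1/388) = -43/231 - 157/194 = -44609/44814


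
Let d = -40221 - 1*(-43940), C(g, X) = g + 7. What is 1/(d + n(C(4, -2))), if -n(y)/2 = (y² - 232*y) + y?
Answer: 1/8559 ≈ 0.00011684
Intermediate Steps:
C(g, X) = 7 + g
d = 3719 (d = -40221 + 43940 = 3719)
n(y) = -2*y² + 462*y (n(y) = -2*((y² - 232*y) + y) = -2*(y² - 231*y) = -2*y² + 462*y)
1/(d + n(C(4, -2))) = 1/(3719 + 2*(7 + 4)*(231 - (7 + 4))) = 1/(3719 + 2*11*(231 - 1*11)) = 1/(3719 + 2*11*(231 - 11)) = 1/(3719 + 2*11*220) = 1/(3719 + 4840) = 1/8559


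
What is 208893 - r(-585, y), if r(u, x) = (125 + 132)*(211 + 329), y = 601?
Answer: 70113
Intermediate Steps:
r(u, x) = 138780 (r(u, x) = 257*540 = 138780)
208893 - r(-585, y) = 208893 - 1*138780 = 208893 - 138780 = 70113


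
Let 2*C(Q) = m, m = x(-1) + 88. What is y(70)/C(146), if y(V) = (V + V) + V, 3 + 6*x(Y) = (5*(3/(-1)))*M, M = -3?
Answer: 84/19 ≈ 4.4211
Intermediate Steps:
x(Y) = 7 (x(Y) = -1/2 + ((5*(3/(-1)))*(-3))/6 = -1/2 + ((5*(3*(-1)))*(-3))/6 = -1/2 + ((5*(-3))*(-3))/6 = -1/2 + (-15*(-3))/6 = -1/2 + (1/6)*45 = -1/2 + 15/2 = 7)
m = 95 (m = 7 + 88 = 95)
y(V) = 3*V (y(V) = 2*V + V = 3*V)
C(Q) = 95/2 (C(Q) = (1/2)*95 = 95/2)
y(70)/C(146) = (3*70)/(95/2) = 210*(2/95) = 84/19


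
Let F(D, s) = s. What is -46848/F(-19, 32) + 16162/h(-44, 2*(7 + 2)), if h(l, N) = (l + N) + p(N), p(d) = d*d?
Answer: -210055/149 ≈ -1409.8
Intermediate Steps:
p(d) = d²
h(l, N) = N + l + N² (h(l, N) = (l + N) + N² = (N + l) + N² = N + l + N²)
-46848/F(-19, 32) + 16162/h(-44, 2*(7 + 2)) = -46848/32 + 16162/(2*(7 + 2) - 44 + (2*(7 + 2))²) = -46848*1/32 + 16162/(2*9 - 44 + (2*9)²) = -1464 + 16162/(18 - 44 + 18²) = -1464 + 16162/(18 - 44 + 324) = -1464 + 16162/298 = -1464 + 16162*(1/298) = -1464 + 8081/149 = -210055/149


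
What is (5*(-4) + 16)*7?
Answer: -28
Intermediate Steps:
(5*(-4) + 16)*7 = (-20 + 16)*7 = -4*7 = -28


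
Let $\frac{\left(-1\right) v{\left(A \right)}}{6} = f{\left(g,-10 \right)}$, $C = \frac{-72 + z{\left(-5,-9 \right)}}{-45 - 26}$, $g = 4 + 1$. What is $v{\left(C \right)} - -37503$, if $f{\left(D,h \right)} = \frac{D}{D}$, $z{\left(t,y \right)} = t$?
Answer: $37497$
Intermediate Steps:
$g = 5$
$f{\left(D,h \right)} = 1$
$C = \frac{77}{71}$ ($C = \frac{-72 - 5}{-45 - 26} = - \frac{77}{-71} = \left(-77\right) \left(- \frac{1}{71}\right) = \frac{77}{71} \approx 1.0845$)
$v{\left(A \right)} = -6$ ($v{\left(A \right)} = \left(-6\right) 1 = -6$)
$v{\left(C \right)} - -37503 = -6 - -37503 = -6 + 37503 = 37497$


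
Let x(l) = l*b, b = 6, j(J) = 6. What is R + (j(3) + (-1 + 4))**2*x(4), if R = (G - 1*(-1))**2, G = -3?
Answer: 1948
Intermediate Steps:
x(l) = 6*l (x(l) = l*6 = 6*l)
R = 4 (R = (-3 - 1*(-1))**2 = (-3 + 1)**2 = (-2)**2 = 4)
R + (j(3) + (-1 + 4))**2*x(4) = 4 + (6 + (-1 + 4))**2*(6*4) = 4 + (6 + 3)**2*24 = 4 + 9**2*24 = 4 + 81*24 = 4 + 1944 = 1948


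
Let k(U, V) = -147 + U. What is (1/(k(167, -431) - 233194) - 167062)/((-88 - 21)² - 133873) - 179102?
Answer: -1698194126434409/9481787536 ≈ -1.7910e+5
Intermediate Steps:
(1/(k(167, -431) - 233194) - 167062)/((-88 - 21)² - 133873) - 179102 = (1/((-147 + 167) - 233194) - 167062)/((-88 - 21)² - 133873) - 179102 = (1/(20 - 233194) - 167062)/((-109)² - 133873) - 179102 = (1/(-233174) - 167062)/(11881 - 133873) - 179102 = (-1/233174 - 167062)/(-121992) - 179102 = -38954514789/233174*(-1/121992) - 179102 = 12984838263/9481787536 - 179102 = -1698194126434409/9481787536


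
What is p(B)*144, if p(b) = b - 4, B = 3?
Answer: -144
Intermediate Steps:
p(b) = -4 + b
p(B)*144 = (-4 + 3)*144 = -1*144 = -144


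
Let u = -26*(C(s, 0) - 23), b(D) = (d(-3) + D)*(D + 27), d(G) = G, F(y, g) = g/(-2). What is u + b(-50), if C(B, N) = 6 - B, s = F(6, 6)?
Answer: 1583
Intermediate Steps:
F(y, g) = -g/2 (F(y, g) = g*(-½) = -g/2)
s = -3 (s = -½*6 = -3)
b(D) = (-3 + D)*(27 + D) (b(D) = (-3 + D)*(D + 27) = (-3 + D)*(27 + D))
u = 364 (u = -26*((6 - 1*(-3)) - 23) = -26*((6 + 3) - 23) = -26*(9 - 23) = -26*(-14) = 364)
u + b(-50) = 364 + (-81 + (-50)² + 24*(-50)) = 364 + (-81 + 2500 - 1200) = 364 + 1219 = 1583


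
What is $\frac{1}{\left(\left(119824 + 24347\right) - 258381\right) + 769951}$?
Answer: $\frac{1}{655741} \approx 1.525 \cdot 10^{-6}$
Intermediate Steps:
$\frac{1}{\left(\left(119824 + 24347\right) - 258381\right) + 769951} = \frac{1}{\left(144171 - 258381\right) + 769951} = \frac{1}{-114210 + 769951} = \frac{1}{655741}$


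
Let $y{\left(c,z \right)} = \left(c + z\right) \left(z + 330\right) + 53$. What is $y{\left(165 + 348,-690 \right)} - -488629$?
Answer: $552402$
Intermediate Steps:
$y{\left(c,z \right)} = 53 + \left(330 + z\right) \left(c + z\right)$ ($y{\left(c,z \right)} = \left(c + z\right) \left(330 + z\right) + 53 = \left(330 + z\right) \left(c + z\right) + 53 = 53 + \left(330 + z\right) \left(c + z\right)$)
$y{\left(165 + 348,-690 \right)} - -488629 = \left(53 + \left(-690\right)^{2} + 330 \left(165 + 348\right) + 330 \left(-690\right) + \left(165 + 348\right) \left(-690\right)\right) - -488629 = \left(53 + 476100 + 330 \cdot 513 - 227700 + 513 \left(-690\right)\right) + 488629 = \left(53 + 476100 + 169290 - 227700 - 353970\right) + 488629 = 63773 + 488629 = 552402$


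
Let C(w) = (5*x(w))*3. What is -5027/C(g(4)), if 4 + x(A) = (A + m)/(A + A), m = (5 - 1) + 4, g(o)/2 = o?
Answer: 5027/45 ≈ 111.71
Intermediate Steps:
g(o) = 2*o
m = 8 (m = 4 + 4 = 8)
x(A) = -4 + (8 + A)/(2*A) (x(A) = -4 + (A + 8)/(A + A) = -4 + (8 + A)/((2*A)) = -4 + (8 + A)*(1/(2*A)) = -4 + (8 + A)/(2*A))
C(w) = -105/2 + 60/w (C(w) = (5*(-7/2 + 4/w))*3 = (-35/2 + 20/w)*3 = -105/2 + 60/w)
-5027/C(g(4)) = -5027/(-105/2 + 60/((2*4))) = -5027/(-105/2 + 60/8) = -5027/(-105/2 + 60*(⅛)) = -5027/(-105/2 + 15/2) = -5027/(-45) = -5027*(-1/45) = 5027/45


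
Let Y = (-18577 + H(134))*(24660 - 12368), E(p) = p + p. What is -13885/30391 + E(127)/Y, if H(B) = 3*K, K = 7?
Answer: -1583521128417/3465946943816 ≈ -0.45688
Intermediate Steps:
E(p) = 2*p
H(B) = 21 (H(B) = 3*7 = 21)
Y = -228090352 (Y = (-18577 + 21)*(24660 - 12368) = -18556*12292 = -228090352)
-13885/30391 + E(127)/Y = -13885/30391 + (2*127)/(-228090352) = -13885*1/30391 + 254*(-1/228090352) = -13885/30391 - 127/114045176 = -1583521128417/3465946943816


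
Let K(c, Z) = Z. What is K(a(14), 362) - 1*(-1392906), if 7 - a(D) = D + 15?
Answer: 1393268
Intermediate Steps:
a(D) = -8 - D (a(D) = 7 - (D + 15) = 7 - (15 + D) = 7 + (-15 - D) = -8 - D)
K(a(14), 362) - 1*(-1392906) = 362 - 1*(-1392906) = 362 + 1392906 = 1393268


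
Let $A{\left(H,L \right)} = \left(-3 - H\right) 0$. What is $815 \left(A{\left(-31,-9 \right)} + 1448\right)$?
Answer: $1180120$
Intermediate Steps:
$A{\left(H,L \right)} = 0$
$815 \left(A{\left(-31,-9 \right)} + 1448\right) = 815 \left(0 + 1448\right) = 815 \cdot 1448 = 1180120$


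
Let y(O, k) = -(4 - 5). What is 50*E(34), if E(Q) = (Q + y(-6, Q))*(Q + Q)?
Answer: 119000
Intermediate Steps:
y(O, k) = 1 (y(O, k) = -1*(-1) = 1)
E(Q) = 2*Q*(1 + Q) (E(Q) = (Q + 1)*(Q + Q) = (1 + Q)*(2*Q) = 2*Q*(1 + Q))
50*E(34) = 50*(2*34*(1 + 34)) = 50*(2*34*35) = 50*2380 = 119000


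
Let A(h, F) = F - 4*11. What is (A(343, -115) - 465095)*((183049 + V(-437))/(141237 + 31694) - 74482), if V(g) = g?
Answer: 5992501356739020/172931 ≈ 3.4653e+10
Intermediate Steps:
A(h, F) = -44 + F (A(h, F) = F - 44 = -44 + F)
(A(343, -115) - 465095)*((183049 + V(-437))/(141237 + 31694) - 74482) = ((-44 - 115) - 465095)*((183049 - 437)/(141237 + 31694) - 74482) = (-159 - 465095)*(182612/172931 - 74482) = -465254*(182612*(1/172931) - 74482) = -465254*(182612/172931 - 74482) = -465254*(-12880064130/172931) = 5992501356739020/172931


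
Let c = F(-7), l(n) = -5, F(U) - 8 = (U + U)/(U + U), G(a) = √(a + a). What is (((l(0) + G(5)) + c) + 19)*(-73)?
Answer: -1679 - 73*√10 ≈ -1909.8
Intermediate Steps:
G(a) = √2*√a (G(a) = √(2*a) = √2*√a)
F(U) = 9 (F(U) = 8 + (U + U)/(U + U) = 8 + (2*U)/((2*U)) = 8 + (2*U)*(1/(2*U)) = 8 + 1 = 9)
c = 9
(((l(0) + G(5)) + c) + 19)*(-73) = (((-5 + √2*√5) + 9) + 19)*(-73) = (((-5 + √10) + 9) + 19)*(-73) = ((4 + √10) + 19)*(-73) = (23 + √10)*(-73) = -1679 - 73*√10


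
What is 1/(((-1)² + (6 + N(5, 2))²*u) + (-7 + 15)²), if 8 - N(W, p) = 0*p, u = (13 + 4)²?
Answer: 1/56709 ≈ 1.7634e-5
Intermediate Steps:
u = 289 (u = 17² = 289)
N(W, p) = 8 (N(W, p) = 8 - 0*p = 8 - 1*0 = 8 + 0 = 8)
1/(((-1)² + (6 + N(5, 2))²*u) + (-7 + 15)²) = 1/(((-1)² + (6 + 8)²*289) + (-7 + 15)²) = 1/((1 + 14²*289) + 8²) = 1/((1 + 196*289) + 64) = 1/((1 + 56644) + 64) = 1/(56645 + 64) = 1/56709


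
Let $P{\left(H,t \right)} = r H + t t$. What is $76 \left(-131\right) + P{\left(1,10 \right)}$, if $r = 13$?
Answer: $-9843$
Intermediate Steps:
$P{\left(H,t \right)} = t^{2} + 13 H$ ($P{\left(H,t \right)} = 13 H + t t = 13 H + t^{2} = t^{2} + 13 H$)
$76 \left(-131\right) + P{\left(1,10 \right)} = 76 \left(-131\right) + \left(10^{2} + 13 \cdot 1\right) = -9956 + \left(100 + 13\right) = -9956 + 113 = -9843$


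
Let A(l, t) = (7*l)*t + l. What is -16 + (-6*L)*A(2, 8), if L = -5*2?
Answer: 6824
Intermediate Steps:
L = -10
A(l, t) = l + 7*l*t (A(l, t) = 7*l*t + l = l + 7*l*t)
-16 + (-6*L)*A(2, 8) = -16 + (-6*(-10))*(2*(1 + 7*8)) = -16 + 60*(2*(1 + 56)) = -16 + 60*(2*57) = -16 + 60*114 = -16 + 6840 = 6824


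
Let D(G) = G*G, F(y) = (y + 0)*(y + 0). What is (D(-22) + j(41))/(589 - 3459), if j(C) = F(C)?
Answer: -433/574 ≈ -0.75436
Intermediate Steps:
F(y) = y² (F(y) = y*y = y²)
j(C) = C²
D(G) = G²
(D(-22) + j(41))/(589 - 3459) = ((-22)² + 41²)/(589 - 3459) = (484 + 1681)/(-2870) = 2165*(-1/2870) = -433/574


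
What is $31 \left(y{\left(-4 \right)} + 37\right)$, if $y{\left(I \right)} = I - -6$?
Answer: $1209$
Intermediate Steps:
$y{\left(I \right)} = 6 + I$ ($y{\left(I \right)} = I + 6 = 6 + I$)
$31 \left(y{\left(-4 \right)} + 37\right) = 31 \left(\left(6 - 4\right) + 37\right) = 31 \left(2 + 37\right) = 31 \cdot 39 = 1209$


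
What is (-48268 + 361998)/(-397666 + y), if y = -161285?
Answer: -313730/558951 ≈ -0.56128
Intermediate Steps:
(-48268 + 361998)/(-397666 + y) = (-48268 + 361998)/(-397666 - 161285) = 313730/(-558951) = 313730*(-1/558951) = -313730/558951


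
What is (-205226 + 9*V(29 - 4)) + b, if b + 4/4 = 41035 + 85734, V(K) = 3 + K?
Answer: -78206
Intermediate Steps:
b = 126768 (b = -1 + (41035 + 85734) = -1 + 126769 = 126768)
(-205226 + 9*V(29 - 4)) + b = (-205226 + 9*(3 + (29 - 4))) + 126768 = (-205226 + 9*(3 + 25)) + 126768 = (-205226 + 9*28) + 126768 = (-205226 + 252) + 126768 = -204974 + 126768 = -78206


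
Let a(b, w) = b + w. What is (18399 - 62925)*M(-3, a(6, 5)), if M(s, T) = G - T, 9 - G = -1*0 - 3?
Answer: -44526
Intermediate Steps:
G = 12 (G = 9 - (-1*0 - 3) = 9 - (0 - 3) = 9 - 1*(-3) = 9 + 3 = 12)
M(s, T) = 12 - T
(18399 - 62925)*M(-3, a(6, 5)) = (18399 - 62925)*(12 - (6 + 5)) = -44526*(12 - 1*11) = -44526*(12 - 11) = -44526*1 = -44526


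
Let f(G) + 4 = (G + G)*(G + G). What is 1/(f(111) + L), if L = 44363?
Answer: 1/93643 ≈ 1.0679e-5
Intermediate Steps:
f(G) = -4 + 4*G² (f(G) = -4 + (G + G)*(G + G) = -4 + (2*G)*(2*G) = -4 + 4*G²)
1/(f(111) + L) = 1/((-4 + 4*111²) + 44363) = 1/((-4 + 4*12321) + 44363) = 1/((-4 + 49284) + 44363) = 1/(49280 + 44363) = 1/93643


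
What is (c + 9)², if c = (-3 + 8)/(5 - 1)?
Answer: 1681/16 ≈ 105.06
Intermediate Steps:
c = 5/4 ≈ 1.2500
(c + 9)² = (5/4 + 9)² = (41/4)² = 1681/16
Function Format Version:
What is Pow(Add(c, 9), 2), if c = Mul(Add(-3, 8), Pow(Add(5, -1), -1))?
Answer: Rational(1681, 16) ≈ 105.06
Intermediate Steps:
c = Rational(5, 4) (c = Mul(5, Pow(4, -1)) = Mul(5, Rational(1, 4)) = Rational(5, 4) ≈ 1.2500)
Pow(Add(c, 9), 2) = Pow(Add(Rational(5, 4), 9), 2) = Pow(Rational(41, 4), 2) = Rational(1681, 16)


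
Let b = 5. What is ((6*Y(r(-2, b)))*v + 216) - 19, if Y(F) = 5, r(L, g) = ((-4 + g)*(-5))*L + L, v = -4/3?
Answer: 157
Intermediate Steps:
v = -4/3 (v = -4*1/3 = -4/3 ≈ -1.3333)
r(L, g) = L + L*(20 - 5*g) (r(L, g) = (20 - 5*g)*L + L = L*(20 - 5*g) + L = L + L*(20 - 5*g))
((6*Y(r(-2, b)))*v + 216) - 19 = ((6*5)*(-4/3) + 216) - 19 = (30*(-4/3) + 216) - 19 = (-40 + 216) - 19 = 176 - 19 = 157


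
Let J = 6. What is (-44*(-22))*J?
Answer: 5808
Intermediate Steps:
(-44*(-22))*J = -44*(-22)*6 = 968*6 = 5808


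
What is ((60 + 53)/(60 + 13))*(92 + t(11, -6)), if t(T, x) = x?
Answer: 9718/73 ≈ 133.12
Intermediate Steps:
((60 + 53)/(60 + 13))*(92 + t(11, -6)) = ((60 + 53)/(60 + 13))*(92 - 6) = (113/73)*86 = 9718/73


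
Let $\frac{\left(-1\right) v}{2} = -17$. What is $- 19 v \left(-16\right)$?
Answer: $10336$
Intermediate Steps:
$v = 34$ ($v = \left(-2\right) \left(-17\right) = 34$)
$- 19 v \left(-16\right) = \left(-19\right) 34 \left(-16\right) = \left(-646\right) \left(-16\right) = 10336$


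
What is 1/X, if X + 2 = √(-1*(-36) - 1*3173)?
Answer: -2/3141 - I*√3137/3141 ≈ -0.00063674 - 0.017832*I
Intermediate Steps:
X = -2 + I*√3137 (X = -2 + √(-1*(-36) - 1*3173) = -2 + √(36 - 3173) = -2 + √(-3137) = -2 + I*√3137 ≈ -2.0 + 56.009*I)
1/X = 1/(-2 + I*√3137)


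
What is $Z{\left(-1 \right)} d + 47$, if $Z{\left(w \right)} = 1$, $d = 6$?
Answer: $53$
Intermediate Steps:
$Z{\left(-1 \right)} d + 47 = 1 \cdot 6 + 47 = 6 + 47 = 53$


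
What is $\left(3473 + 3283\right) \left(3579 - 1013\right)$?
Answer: $17335896$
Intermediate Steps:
$\left(3473 + 3283\right) \left(3579 - 1013\right) = 6756 \cdot 2566 = 17335896$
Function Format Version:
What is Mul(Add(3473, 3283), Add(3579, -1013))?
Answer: 17335896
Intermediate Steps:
Mul(Add(3473, 3283), Add(3579, -1013)) = Mul(6756, 2566) = 17335896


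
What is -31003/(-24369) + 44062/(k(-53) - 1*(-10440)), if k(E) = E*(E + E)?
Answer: 785796526/195658701 ≈ 4.0162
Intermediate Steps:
k(E) = 2*E**2 (k(E) = E*(2*E) = 2*E**2)
-31003/(-24369) + 44062/(k(-53) - 1*(-10440)) = -31003/(-24369) + 44062/(2*(-53)**2 - 1*(-10440)) = -31003*(-1/24369) + 44062/(2*2809 + 10440) = 31003/24369 + 44062/(5618 + 10440) = 31003/24369 + 44062/16058 = 31003/24369 + 44062*(1/16058) = 31003/24369 + 22031/8029 = 785796526/195658701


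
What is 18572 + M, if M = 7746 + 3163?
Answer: 29481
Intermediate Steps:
M = 10909
18572 + M = 18572 + 10909 = 29481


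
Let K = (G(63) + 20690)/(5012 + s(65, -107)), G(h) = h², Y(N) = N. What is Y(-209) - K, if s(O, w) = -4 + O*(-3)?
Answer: -1030576/4813 ≈ -214.12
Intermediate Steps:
s(O, w) = -4 - 3*O
K = 24659/4813 (K = (63² + 20690)/(5012 + (-4 - 3*65)) = (3969 + 20690)/(5012 + (-4 - 195)) = 24659/(5012 - 199) = 24659/4813 ≈ 5.1234)
Y(-209) - K = -209 - 1*24659/4813 = -209 - 24659/4813 = -1030576/4813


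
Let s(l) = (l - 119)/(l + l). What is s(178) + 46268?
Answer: 16471467/356 ≈ 46268.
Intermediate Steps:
s(l) = (-119 + l)/(2*l) (s(l) = (-119 + l)/((2*l)) = (-119 + l)*(1/(2*l)) = (-119 + l)/(2*l))
s(178) + 46268 = (1/2)*(-119 + 178)/178 + 46268 = (1/2)*(1/178)*59 + 46268 = 59/356 + 46268 = 16471467/356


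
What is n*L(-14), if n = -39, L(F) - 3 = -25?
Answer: 858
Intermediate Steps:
L(F) = -22 (L(F) = 3 - 25 = -22)
n*L(-14) = -39*(-22) = 858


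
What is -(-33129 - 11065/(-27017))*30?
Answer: 26851053840/27017 ≈ 9.9386e+5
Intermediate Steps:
-(-33129 - 11065/(-27017))*30 = -(-33129 - 11065*(-1/27017))*30 = -(-33129 + 11065/27017)*30 = -(-895035128)*30/27017 = -1*(-26851053840/27017) = 26851053840/27017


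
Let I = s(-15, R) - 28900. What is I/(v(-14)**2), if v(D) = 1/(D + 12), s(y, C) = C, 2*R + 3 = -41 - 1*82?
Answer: -115852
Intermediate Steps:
R = -63 (R = -3/2 + (-41 - 1*82)/2 = -3/2 + (-41 - 82)/2 = -3/2 + (1/2)*(-123) = -3/2 - 123/2 = -63)
v(D) = 1/(12 + D)
I = -28963 (I = -63 - 28900 = -28963)
I/(v(-14)**2) = -28963*(12 - 14)**2 = -28963/((1/(-2))**2) = -28963/((-1/2)**2) = -28963/1/4 = -28963*4 = -115852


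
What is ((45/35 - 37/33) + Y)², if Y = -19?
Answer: 18931201/53361 ≈ 354.78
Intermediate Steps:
((45/35 - 37/33) + Y)² = ((45/35 - 37/33) - 19)² = ((45*(1/35) - 37*1/33) - 19)² = ((9/7 - 37/33) - 19)² = (38/231 - 19)² = (-4351/231)² = 18931201/53361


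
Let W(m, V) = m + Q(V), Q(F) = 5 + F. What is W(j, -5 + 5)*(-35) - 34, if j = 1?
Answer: -244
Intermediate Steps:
W(m, V) = 5 + V + m (W(m, V) = m + (5 + V) = 5 + V + m)
W(j, -5 + 5)*(-35) - 34 = (5 + (-5 + 5) + 1)*(-35) - 34 = (5 + 0 + 1)*(-35) - 34 = 6*(-35) - 34 = -210 - 34 = -244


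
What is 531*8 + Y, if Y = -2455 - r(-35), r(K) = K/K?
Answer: 1792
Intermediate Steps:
r(K) = 1
Y = -2456 (Y = -2455 - 1*1 = -2455 - 1 = -2456)
531*8 + Y = 531*8 - 2456 = 4248 - 2456 = 1792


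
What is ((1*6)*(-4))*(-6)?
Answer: 144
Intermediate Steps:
((1*6)*(-4))*(-6) = (6*(-4))*(-6) = -24*(-6) = 144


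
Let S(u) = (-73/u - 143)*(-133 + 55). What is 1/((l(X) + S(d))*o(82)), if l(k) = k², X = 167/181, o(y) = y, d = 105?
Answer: 1146635/1053923309206 ≈ 1.0880e-6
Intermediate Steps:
X = 167/181 (X = 167*(1/181) = 167/181 ≈ 0.92265)
S(u) = 11154 + 5694/u (S(u) = (-143 - 73/u)*(-78) = 11154 + 5694/u)
1/((l(X) + S(d))*o(82)) = 1/(((167/181)² + (11154 + 5694/105))*82) = (1/82)/(27889/32761 + (11154 + 5694*(1/105))) = (1/82)/(27889/32761 + (11154 + 1898/35)) = (1/82)/(27889/32761 + 392288/35) = (1/82)/(12852723283/1146635) = (1146635/12852723283)*(1/82) = 1146635/1053923309206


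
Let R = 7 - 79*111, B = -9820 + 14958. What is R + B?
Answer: -3624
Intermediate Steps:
B = 5138
R = -8762 (R = 7 - 8769 = -8762)
R + B = -8762 + 5138 = -3624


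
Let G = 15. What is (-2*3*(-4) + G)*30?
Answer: 1170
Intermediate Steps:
(-2*3*(-4) + G)*30 = (-2*3*(-4) + 15)*30 = (-6*(-4) + 15)*30 = (24 + 15)*30 = 39*30 = 1170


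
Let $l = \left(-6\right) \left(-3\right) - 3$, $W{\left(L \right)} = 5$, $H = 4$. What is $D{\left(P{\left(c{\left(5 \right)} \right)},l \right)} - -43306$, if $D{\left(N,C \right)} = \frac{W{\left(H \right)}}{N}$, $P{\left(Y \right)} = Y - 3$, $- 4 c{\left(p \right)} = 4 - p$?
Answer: $\frac{476346}{11} \approx 43304.0$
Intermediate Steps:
$c{\left(p \right)} = -1 + \frac{p}{4}$ ($c{\left(p \right)} = - \frac{4 - p}{4} = -1 + \frac{p}{4}$)
$P{\left(Y \right)} = -3 + Y$
$l = 15$ ($l = 18 - 3 = 15$)
$D{\left(N,C \right)} = \frac{5}{N}$ ($D{\left(N,C \right)} = \frac{1}{N} 5 = \frac{5}{N}$)
$D{\left(P{\left(c{\left(5 \right)} \right)},l \right)} - -43306 = \frac{5}{-3 + \left(-1 + \frac{1}{4} \cdot 5\right)} - -43306 = \frac{5}{-3 + \left(-1 + \frac{5}{4}\right)} + 43306 = \frac{5}{-3 + \frac{1}{4}} + 43306 = \frac{5}{- \frac{11}{4}} + 43306 = 5 \left(- \frac{4}{11}\right) + 43306 = - \frac{20}{11} + 43306 = \frac{476346}{11}$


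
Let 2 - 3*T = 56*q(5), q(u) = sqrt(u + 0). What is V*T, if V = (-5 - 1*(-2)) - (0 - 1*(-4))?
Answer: -14/3 + 392*sqrt(5)/3 ≈ 287.51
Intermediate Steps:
q(u) = sqrt(u)
T = 2/3 - 56*sqrt(5)/3 ≈ -41.073
V = -7 (V = (-5 + 2) - (0 + 4) = -3 - 1*4 = -3 - 4 = -7)
V*T = -7*(2/3 - 56*sqrt(5)/3) = -14/3 + 392*sqrt(5)/3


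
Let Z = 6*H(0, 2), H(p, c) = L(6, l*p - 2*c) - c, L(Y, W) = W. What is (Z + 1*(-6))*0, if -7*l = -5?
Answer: 0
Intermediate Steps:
l = 5/7 (l = -1/7*(-5) = 5/7 ≈ 0.71429)
H(p, c) = -3*c + 5*p/7 (H(p, c) = (5*p/7 - 2*c) - c = (-2*c + 5*p/7) - c = -3*c + 5*p/7)
Z = -36 (Z = 6*(-3*2 + (5/7)*0) = 6*(-6 + 0) = 6*(-6) = -36)
(Z + 1*(-6))*0 = (-36 + 1*(-6))*0 = (-36 - 6)*0 = -42*0 = 0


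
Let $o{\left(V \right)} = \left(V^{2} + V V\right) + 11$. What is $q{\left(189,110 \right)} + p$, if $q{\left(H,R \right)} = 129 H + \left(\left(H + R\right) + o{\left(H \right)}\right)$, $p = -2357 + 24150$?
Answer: $117926$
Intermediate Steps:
$o{\left(V \right)} = 11 + 2 V^{2}$ ($o{\left(V \right)} = \left(V^{2} + V^{2}\right) + 11 = 2 V^{2} + 11 = 11 + 2 V^{2}$)
$p = 21793$
$q{\left(H,R \right)} = 11 + R + 2 H^{2} + 130 H$ ($q{\left(H,R \right)} = 129 H + \left(\left(H + R\right) + \left(11 + 2 H^{2}\right)\right) = 129 H + \left(11 + H + R + 2 H^{2}\right) = 11 + R + 2 H^{2} + 130 H$)
$q{\left(189,110 \right)} + p = \left(11 + 110 + 2 \cdot 189^{2} + 130 \cdot 189\right) + 21793 = \left(11 + 110 + 2 \cdot 35721 + 24570\right) + 21793 = \left(11 + 110 + 71442 + 24570\right) + 21793 = 96133 + 21793 = 117926$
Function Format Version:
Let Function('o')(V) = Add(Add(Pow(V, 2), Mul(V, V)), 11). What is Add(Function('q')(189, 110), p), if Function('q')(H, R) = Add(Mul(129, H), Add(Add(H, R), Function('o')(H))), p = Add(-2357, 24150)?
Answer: 117926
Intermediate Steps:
Function('o')(V) = Add(11, Mul(2, Pow(V, 2))) (Function('o')(V) = Add(Add(Pow(V, 2), Pow(V, 2)), 11) = Add(Mul(2, Pow(V, 2)), 11) = Add(11, Mul(2, Pow(V, 2))))
p = 21793
Function('q')(H, R) = Add(11, R, Mul(2, Pow(H, 2)), Mul(130, H)) (Function('q')(H, R) = Add(Mul(129, H), Add(Add(H, R), Add(11, Mul(2, Pow(H, 2))))) = Add(Mul(129, H), Add(11, H, R, Mul(2, Pow(H, 2)))) = Add(11, R, Mul(2, Pow(H, 2)), Mul(130, H)))
Add(Function('q')(189, 110), p) = Add(Add(11, 110, Mul(2, Pow(189, 2)), Mul(130, 189)), 21793) = Add(Add(11, 110, Mul(2, 35721), 24570), 21793) = Add(Add(11, 110, 71442, 24570), 21793) = Add(96133, 21793) = 117926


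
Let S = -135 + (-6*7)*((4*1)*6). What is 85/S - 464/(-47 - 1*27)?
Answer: 262031/42291 ≈ 6.1959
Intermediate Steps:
S = -1143 (S = -135 - 168*6 = -135 - 42*24 = -135 - 1008 = -1143)
85/S - 464/(-47 - 1*27) = 85/(-1143) - 464/(-47 - 1*27) = 85*(-1/1143) - 464/(-47 - 27) = -85/1143 - 464/(-74) = -85/1143 - 464*(-1/74) = -85/1143 + 232/37 = 262031/42291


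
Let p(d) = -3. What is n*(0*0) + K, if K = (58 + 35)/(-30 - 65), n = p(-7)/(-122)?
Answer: -93/95 ≈ -0.97895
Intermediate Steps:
n = 3/122 (n = -3/(-122) = -3*(-1/122) = 3/122 ≈ 0.024590)
K = -93/95 (K = 93/(-95) = 93*(-1/95) = -93/95 ≈ -0.97895)
n*(0*0) + K = 3*(0*0)/122 - 93/95 = (3/122)*0 - 93/95 = 0 - 93/95 = -93/95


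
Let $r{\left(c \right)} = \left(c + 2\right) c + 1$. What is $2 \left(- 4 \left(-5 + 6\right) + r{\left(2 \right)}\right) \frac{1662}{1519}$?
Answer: $\frac{16620}{1519} \approx 10.941$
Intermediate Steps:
$r{\left(c \right)} = 1 + c \left(2 + c\right)$ ($r{\left(c \right)} = \left(2 + c\right) c + 1 = c \left(2 + c\right) + 1 = 1 + c \left(2 + c\right)$)
$2 \left(- 4 \left(-5 + 6\right) + r{\left(2 \right)}\right) \frac{1662}{1519} = 2 \left(- 4 \left(-5 + 6\right) + \left(1 + 2^{2} + 2 \cdot 2\right)\right) \frac{1662}{1519} = 2 \left(\left(-4\right) 1 + \left(1 + 4 + 4\right)\right) 1662 \cdot \frac{1}{1519} = 2 \left(-4 + 9\right) \frac{1662}{1519} = 2 \cdot 5 \cdot \frac{1662}{1519} = 10 \cdot \frac{1662}{1519} = \frac{16620}{1519}$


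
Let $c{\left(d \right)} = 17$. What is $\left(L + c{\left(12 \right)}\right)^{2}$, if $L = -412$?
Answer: $156025$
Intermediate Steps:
$\left(L + c{\left(12 \right)}\right)^{2} = \left(-412 + 17\right)^{2} = \left(-395\right)^{2} = 156025$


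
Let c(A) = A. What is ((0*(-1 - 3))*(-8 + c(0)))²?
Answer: 0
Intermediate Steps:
((0*(-1 - 3))*(-8 + c(0)))² = ((0*(-1 - 3))*(-8 + 0))² = ((0*(-4))*(-8))² = (0*(-8))² = 0² = 0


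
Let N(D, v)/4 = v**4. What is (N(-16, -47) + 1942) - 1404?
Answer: 19519262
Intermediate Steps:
N(D, v) = 4*v**4
(N(-16, -47) + 1942) - 1404 = (4*(-47)**4 + 1942) - 1404 = (4*4879681 + 1942) - 1404 = (19518724 + 1942) - 1404 = 19520666 - 1404 = 19519262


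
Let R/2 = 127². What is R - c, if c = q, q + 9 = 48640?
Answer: -16373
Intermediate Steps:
q = 48631 (q = -9 + 48640 = 48631)
c = 48631
R = 32258 (R = 2*127² = 2*16129 = 32258)
R - c = 32258 - 1*48631 = 32258 - 48631 = -16373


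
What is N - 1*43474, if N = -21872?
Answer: -65346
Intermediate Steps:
N - 1*43474 = -21872 - 1*43474 = -21872 - 43474 = -65346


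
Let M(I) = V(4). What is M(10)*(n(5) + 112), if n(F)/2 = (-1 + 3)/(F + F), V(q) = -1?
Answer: -562/5 ≈ -112.40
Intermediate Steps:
M(I) = -1
n(F) = 2/F (n(F) = 2*((-1 + 3)/(F + F)) = 2*(2/((2*F))) = 2*(2*(1/(2*F))) = 2/F)
M(10)*(n(5) + 112) = -(2/5 + 112) = -(2*(⅕) + 112) = -(⅖ + 112) = -1*562/5 = -562/5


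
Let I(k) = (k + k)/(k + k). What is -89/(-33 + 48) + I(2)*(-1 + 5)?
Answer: -29/15 ≈ -1.9333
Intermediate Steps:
I(k) = 1 (I(k) = (2*k)/((2*k)) = (2*k)*(1/(2*k)) = 1)
-89/(-33 + 48) + I(2)*(-1 + 5) = -89/(-33 + 48) + 1*(-1 + 5) = -89/15 + 1*4 = -89*1/15 + 4 = -89/15 + 4 = -29/15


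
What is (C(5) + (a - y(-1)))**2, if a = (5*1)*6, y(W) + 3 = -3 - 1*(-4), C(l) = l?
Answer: 1369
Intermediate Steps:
y(W) = -2 (y(W) = -3 + (-3 - 1*(-4)) = -3 + (-3 + 4) = -3 + 1 = -2)
a = 30 (a = 5*6 = 30)
(C(5) + (a - y(-1)))**2 = (5 + (30 - 1*(-2)))**2 = (5 + (30 + 2))**2 = (5 + 32)**2 = 37**2 = 1369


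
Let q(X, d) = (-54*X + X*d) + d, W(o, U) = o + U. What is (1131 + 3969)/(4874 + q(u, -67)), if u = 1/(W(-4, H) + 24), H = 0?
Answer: 102000/96019 ≈ 1.0623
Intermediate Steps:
W(o, U) = U + o
u = 1/20 (u = 1/((0 - 4) + 24) = 1/(-4 + 24) = 1/20 ≈ 0.050000)
q(X, d) = d - 54*X + X*d
(1131 + 3969)/(4874 + q(u, -67)) = (1131 + 3969)/(4874 + (-67 - 54*1/20 + (1/20)*(-67))) = 5100/(4874 + (-67 - 27/10 - 67/20)) = 5100/(4874 - 1461/20) = 5100/(96019/20) = 5100*(20/96019) = 102000/96019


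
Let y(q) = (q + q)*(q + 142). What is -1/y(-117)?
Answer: 1/5850 ≈ 0.00017094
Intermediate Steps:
y(q) = 2*q*(142 + q) (y(q) = (2*q)*(142 + q) = 2*q*(142 + q))
-1/y(-117) = -1/(2*(-117)*(142 - 117)) = -1/(2*(-117)*25) = -1/(-5850) = -1*(-1/5850) = 1/5850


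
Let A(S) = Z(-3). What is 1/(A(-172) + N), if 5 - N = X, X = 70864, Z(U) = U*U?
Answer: -1/70850 ≈ -1.4114e-5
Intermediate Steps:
Z(U) = U²
A(S) = 9 (A(S) = (-3)² = 9)
N = -70859 (N = 5 - 1*70864 = 5 - 70864 = -70859)
1/(A(-172) + N) = 1/(9 - 70859) = 1/(-70850) = -1/70850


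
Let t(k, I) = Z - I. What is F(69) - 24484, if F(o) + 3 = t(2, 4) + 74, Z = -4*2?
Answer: -24425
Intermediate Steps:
Z = -8
t(k, I) = -8 - I
F(o) = 59 (F(o) = -3 + ((-8 - 1*4) + 74) = -3 + ((-8 - 4) + 74) = -3 + (-12 + 74) = -3 + 62 = 59)
F(69) - 24484 = 59 - 24484 = -24425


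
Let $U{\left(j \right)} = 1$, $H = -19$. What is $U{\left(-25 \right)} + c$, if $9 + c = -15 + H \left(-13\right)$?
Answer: $224$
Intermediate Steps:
$c = 223$ ($c = -9 - -232 = -9 + \left(-15 + 247\right) = -9 + 232 = 223$)
$U{\left(-25 \right)} + c = 1 + 223 = 224$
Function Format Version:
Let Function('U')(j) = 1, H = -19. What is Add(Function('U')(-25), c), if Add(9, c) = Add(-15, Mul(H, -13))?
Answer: 224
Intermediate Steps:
c = 223 (c = Add(-9, Add(-15, Mul(-19, -13))) = Add(-9, Add(-15, 247)) = Add(-9, 232) = 223)
Add(Function('U')(-25), c) = Add(1, 223) = 224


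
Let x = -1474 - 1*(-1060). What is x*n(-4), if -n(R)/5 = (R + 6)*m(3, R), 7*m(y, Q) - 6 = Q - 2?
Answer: 0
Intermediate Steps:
m(y, Q) = 4/7 + Q/7 (m(y, Q) = 6/7 + (Q - 2)/7 = 6/7 + (-2 + Q)/7 = 6/7 + (-2/7 + Q/7) = 4/7 + Q/7)
x = -414 (x = -1474 + 1060 = -414)
n(R) = -5*(6 + R)*(4/7 + R/7) (n(R) = -5*(R + 6)*(4/7 + R/7) = -5*(6 + R)*(4/7 + R/7))
x*n(-4) = -(-2070)*(4 - 4)*(6 - 4)/7 = -(-2070)*0*2/7 = -414*0 = 0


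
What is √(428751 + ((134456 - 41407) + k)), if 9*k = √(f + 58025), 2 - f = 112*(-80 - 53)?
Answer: √(4696200 + √72923)/3 ≈ 722.38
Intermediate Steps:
f = 14898 (f = 2 - 112*(-80 - 53) = 2 - 112*(-133) = 2 - 1*(-14896) = 2 + 14896 = 14898)
k = √72923/9 (k = √(14898 + 58025)/9 = √72923/9 ≈ 30.005)
√(428751 + ((134456 - 41407) + k)) = √(428751 + ((134456 - 41407) + √72923/9)) = √(428751 + (93049 + √72923/9)) = √(521800 + √72923/9)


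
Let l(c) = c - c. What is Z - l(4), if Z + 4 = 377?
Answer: 373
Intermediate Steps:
Z = 373 (Z = -4 + 377 = 373)
l(c) = 0
Z - l(4) = 373 - 1*0 = 373 + 0 = 373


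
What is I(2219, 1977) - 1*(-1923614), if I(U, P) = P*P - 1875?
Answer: 5830268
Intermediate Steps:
I(U, P) = -1875 + P**2 (I(U, P) = P**2 - 1875 = -1875 + P**2)
I(2219, 1977) - 1*(-1923614) = (-1875 + 1977**2) - 1*(-1923614) = (-1875 + 3908529) + 1923614 = 3906654 + 1923614 = 5830268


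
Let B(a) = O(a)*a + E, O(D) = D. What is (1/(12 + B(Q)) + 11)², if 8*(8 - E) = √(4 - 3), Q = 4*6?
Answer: 2750478025/22724289 ≈ 121.04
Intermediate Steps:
Q = 24
E = 63/8 (E = 8 - √(4 - 3)/8 = 8 - √1/8 = 8 - ⅛*1 = 8 - ⅛ = 63/8 ≈ 7.8750)
B(a) = 63/8 + a² (B(a) = a*a + 63/8 = a² + 63/8 = 63/8 + a²)
(1/(12 + B(Q)) + 11)² = (1/(12 + (63/8 + 24²)) + 11)² = (1/(12 + (63/8 + 576)) + 11)² = (1/(12 + 4671/8) + 11)² = (1/(4767/8) + 11)² = (8/4767 + 11)² = (52445/4767)² = 2750478025/22724289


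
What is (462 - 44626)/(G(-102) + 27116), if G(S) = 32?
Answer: -11041/6787 ≈ -1.6268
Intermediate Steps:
(462 - 44626)/(G(-102) + 27116) = (462 - 44626)/(32 + 27116) = -44164/27148 = -44164*1/27148 = -11041/6787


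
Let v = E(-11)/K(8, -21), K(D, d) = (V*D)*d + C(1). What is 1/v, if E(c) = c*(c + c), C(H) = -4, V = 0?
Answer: -2/121 ≈ -0.016529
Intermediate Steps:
K(D, d) = -4 (K(D, d) = (0*D)*d - 4 = 0*d - 4 = 0 - 4 = -4)
E(c) = 2*c**2 (E(c) = c*(2*c) = 2*c**2)
v = -121/2 (v = (2*(-11)**2)/(-4) = (2*121)*(-1/4) = 242*(-1/4) = -121/2 ≈ -60.500)
1/v = 1/(-121/2) = -2/121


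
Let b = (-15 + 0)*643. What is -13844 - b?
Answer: -4199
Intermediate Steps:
b = -9645 (b = -15*643 = -9645)
-13844 - b = -13844 - 1*(-9645) = -13844 + 9645 = -4199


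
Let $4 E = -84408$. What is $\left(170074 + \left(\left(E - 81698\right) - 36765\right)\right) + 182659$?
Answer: $213168$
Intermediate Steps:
$E = -21102$ ($E = \frac{1}{4} \left(-84408\right) = -21102$)
$\left(170074 + \left(\left(E - 81698\right) - 36765\right)\right) + 182659 = \left(170074 - 139565\right) + 182659 = 30509 + 182659 = 213168$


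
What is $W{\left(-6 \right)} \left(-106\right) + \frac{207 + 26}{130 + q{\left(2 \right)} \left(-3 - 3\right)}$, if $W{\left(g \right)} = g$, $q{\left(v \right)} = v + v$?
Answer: $\frac{67649}{106} \approx 638.2$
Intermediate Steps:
$q{\left(v \right)} = 2 v$
$W{\left(-6 \right)} \left(-106\right) + \frac{207 + 26}{130 + q{\left(2 \right)} \left(-3 - 3\right)} = \left(-6\right) \left(-106\right) + \frac{207 + 26}{130 + 2 \cdot 2 \left(-3 - 3\right)} = 636 + \frac{233}{130 + 4 \left(-6\right)} = 636 + \frac{233}{130 - 24} = 636 + \frac{233}{106} = \frac{67649}{106}$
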